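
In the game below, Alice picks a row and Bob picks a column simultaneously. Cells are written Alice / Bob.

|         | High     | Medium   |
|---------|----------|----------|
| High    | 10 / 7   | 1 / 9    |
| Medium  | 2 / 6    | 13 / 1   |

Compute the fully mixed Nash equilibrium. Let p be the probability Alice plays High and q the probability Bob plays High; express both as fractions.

p = 5/7, q = 3/5

In a mixed NE each player is indifferent between their pure strategies, so the opponent's mix sets the indifference.
Bob indifferent between High and Medium: p·7 + (1−p)·6 = p·9 + (1−p)·1 ⟹ 6 + 1p = 1 + 8p ⟹ p = 5/7.
Alice indifferent between High and Medium: q·10 + (1−q)·1 = q·2 + (1−q)·13 ⟹ 1 + 9q = 13 + (-11)q ⟹ q = 3/5.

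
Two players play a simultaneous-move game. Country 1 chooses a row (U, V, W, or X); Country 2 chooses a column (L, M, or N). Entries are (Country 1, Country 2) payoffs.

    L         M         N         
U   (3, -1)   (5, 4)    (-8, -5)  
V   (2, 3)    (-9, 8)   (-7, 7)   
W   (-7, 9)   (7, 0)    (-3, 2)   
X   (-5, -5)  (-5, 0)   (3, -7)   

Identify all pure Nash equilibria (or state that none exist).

Check mutual best responses: a cell is a NE iff neither player can gain by unilaterally deviating.
Country 1's best responses — vs L: U (payoff 3); vs M: W (payoff 7); vs N: X (payoff 3).
Country 2's best responses — vs U: M (payoff 4); vs V: M (payoff 8); vs W: L (payoff 9); vs X: M (payoff 0).
No cell has both players best-responding. For instance, Country 1's best reply to N is X, but against X Country 2 prefers M over N.

No pure-strategy Nash equilibrium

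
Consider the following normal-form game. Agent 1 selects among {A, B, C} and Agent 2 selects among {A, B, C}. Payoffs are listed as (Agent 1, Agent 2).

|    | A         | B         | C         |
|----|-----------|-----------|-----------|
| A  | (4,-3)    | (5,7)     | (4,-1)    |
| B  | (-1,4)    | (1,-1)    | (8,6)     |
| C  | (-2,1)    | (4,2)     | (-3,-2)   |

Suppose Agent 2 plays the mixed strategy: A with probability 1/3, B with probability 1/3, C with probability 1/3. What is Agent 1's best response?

Agent 1's best reply maximizes expected payoff against the mix.
A: (1/3)·4 + (1/3)·5 + (1/3)·4 = 13/3
B: (1/3)·(-1) + (1/3)·1 + (1/3)·8 = 8/3
C: (1/3)·(-2) + (1/3)·4 + (1/3)·(-3) = -1/3
Highest expected payoff is 13/3, from A.

A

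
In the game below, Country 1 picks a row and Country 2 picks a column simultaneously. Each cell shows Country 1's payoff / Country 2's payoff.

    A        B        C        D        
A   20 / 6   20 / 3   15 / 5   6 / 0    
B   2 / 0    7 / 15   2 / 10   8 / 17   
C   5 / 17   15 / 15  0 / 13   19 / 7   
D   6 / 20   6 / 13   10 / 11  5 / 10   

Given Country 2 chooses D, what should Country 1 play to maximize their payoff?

With Country 2 fixed at D, Country 1's payoffs are: A → 6, B → 8, C → 19, D → 5.
The maximum is 19, achieved by C.

C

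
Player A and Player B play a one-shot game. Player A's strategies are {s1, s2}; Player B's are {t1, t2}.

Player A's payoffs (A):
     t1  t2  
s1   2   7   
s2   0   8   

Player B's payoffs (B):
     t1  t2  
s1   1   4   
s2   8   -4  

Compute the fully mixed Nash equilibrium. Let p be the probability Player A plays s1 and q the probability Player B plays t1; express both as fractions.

p = 4/5, q = 1/3

In a mixed NE each player is indifferent between their pure strategies, so the opponent's mix sets the indifference.
Player B indifferent between t1 and t2: p·1 + (1−p)·8 = p·4 + (1−p)·(-4) ⟹ 8 + (-7)p = (-4) + 8p ⟹ p = 4/5.
Player A indifferent between s1 and s2: q·2 + (1−q)·7 = q·0 + (1−q)·8 ⟹ 7 + (-5)q = 8 + (-8)q ⟹ q = 1/3.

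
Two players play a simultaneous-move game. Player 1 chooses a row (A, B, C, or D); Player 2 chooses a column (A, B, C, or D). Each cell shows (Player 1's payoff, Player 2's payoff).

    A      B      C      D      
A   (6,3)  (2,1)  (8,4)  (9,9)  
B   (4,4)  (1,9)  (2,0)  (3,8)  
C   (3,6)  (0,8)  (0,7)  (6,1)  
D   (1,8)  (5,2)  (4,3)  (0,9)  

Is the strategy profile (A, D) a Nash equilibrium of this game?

Holding Player 2 at D: Player 1 gets 9 from A, versus 3 from B, 6 from C, 0 from D. No profitable deviation for Player 1.
Holding Player 1 at A: Player 2 gets 9 from D, versus 3 from A, 1 from B, 4 from C. No profitable deviation for Player 2 either.

Yes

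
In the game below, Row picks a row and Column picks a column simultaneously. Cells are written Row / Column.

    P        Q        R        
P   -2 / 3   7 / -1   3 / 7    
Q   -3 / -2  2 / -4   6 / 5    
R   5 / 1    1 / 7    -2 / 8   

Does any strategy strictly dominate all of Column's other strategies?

R

Check whether one of Column's strategies beats all alternatives regardless of what the opponent does.
R strictly dominates: vs P: 7 > each of {3, -1}; vs Q: 5 > each of {-2, -4}; vs R: 8 > each of {1, 7}.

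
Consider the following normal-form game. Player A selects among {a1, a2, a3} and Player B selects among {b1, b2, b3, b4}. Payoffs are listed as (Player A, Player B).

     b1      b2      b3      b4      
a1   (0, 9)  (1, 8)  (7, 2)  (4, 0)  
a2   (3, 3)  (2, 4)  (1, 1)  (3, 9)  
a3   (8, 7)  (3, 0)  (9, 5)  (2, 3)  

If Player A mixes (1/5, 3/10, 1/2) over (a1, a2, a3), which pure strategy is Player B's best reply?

b1

Player B's best reply maximizes expected payoff against the mix.
b1: (1/5)·9 + (3/10)·3 + (1/2)·7 = 31/5
b2: (1/5)·8 + (3/10)·4 + (1/2)·0 = 14/5
b3: (1/5)·2 + (3/10)·1 + (1/2)·5 = 16/5
b4: (1/5)·0 + (3/10)·9 + (1/2)·3 = 21/5
Highest expected payoff is 31/5, from b1.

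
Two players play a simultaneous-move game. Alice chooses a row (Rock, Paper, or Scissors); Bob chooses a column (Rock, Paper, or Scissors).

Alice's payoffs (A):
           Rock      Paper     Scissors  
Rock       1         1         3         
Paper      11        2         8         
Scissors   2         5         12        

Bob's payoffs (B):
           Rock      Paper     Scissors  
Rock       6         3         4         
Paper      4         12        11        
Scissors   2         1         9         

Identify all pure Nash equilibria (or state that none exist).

(Scissors, Scissors)

Find each player's best response to every opponent strategy; NE are the intersections.
Alice's best responses — vs Rock: Paper (payoff 11); vs Paper: Scissors (payoff 5); vs Scissors: Scissors (payoff 12).
Bob's best responses — vs Rock: Rock (payoff 6); vs Paper: Paper (payoff 12); vs Scissors: Scissors (payoff 9).
The only mutual best response is (Scissors, Scissors); neither player gains by switching there.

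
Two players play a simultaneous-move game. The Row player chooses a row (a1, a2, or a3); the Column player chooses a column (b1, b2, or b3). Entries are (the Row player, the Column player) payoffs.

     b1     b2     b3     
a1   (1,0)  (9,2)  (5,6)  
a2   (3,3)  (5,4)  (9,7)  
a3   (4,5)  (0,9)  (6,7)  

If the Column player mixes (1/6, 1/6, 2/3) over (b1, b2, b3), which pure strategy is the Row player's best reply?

a2

Compute the Row player's expected payoff from each pure strategy against the given mix.
a1: (1/6)·1 + (1/6)·9 + (2/3)·5 = 5
a2: (1/6)·3 + (1/6)·5 + (2/3)·9 = 22/3
a3: (1/6)·4 + (1/6)·0 + (2/3)·6 = 14/3
Highest expected payoff is 22/3, from a2.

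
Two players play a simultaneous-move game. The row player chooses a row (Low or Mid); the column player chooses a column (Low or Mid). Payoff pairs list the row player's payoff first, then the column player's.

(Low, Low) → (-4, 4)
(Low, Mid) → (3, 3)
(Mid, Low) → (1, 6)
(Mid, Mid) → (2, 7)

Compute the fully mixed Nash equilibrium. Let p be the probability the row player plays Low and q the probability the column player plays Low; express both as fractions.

p = 1/2, q = 1/6

Each player's mixing probability is pinned down by making the *other* player indifferent.
The column player indifferent between Low and Mid: p·4 + (1−p)·6 = p·3 + (1−p)·7 ⟹ 6 + (-2)p = 7 + (-4)p ⟹ p = 1/2.
The row player indifferent between Low and Mid: q·(-4) + (1−q)·3 = q·1 + (1−q)·2 ⟹ 3 + (-7)q = 2 + (-1)q ⟹ q = 1/6.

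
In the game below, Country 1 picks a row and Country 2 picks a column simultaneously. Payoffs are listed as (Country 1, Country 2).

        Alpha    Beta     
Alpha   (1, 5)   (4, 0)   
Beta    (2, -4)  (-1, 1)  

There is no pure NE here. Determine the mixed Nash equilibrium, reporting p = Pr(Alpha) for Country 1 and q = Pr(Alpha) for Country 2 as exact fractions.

p = 1/2, q = 5/6

In a mixed NE each player is indifferent between their pure strategies, so the opponent's mix sets the indifference.
Country 2 indifferent between Alpha and Beta: p·5 + (1−p)·(-4) = p·0 + (1−p)·1 ⟹ (-4) + 9p = 1 + (-1)p ⟹ p = 1/2.
Country 1 indifferent between Alpha and Beta: q·1 + (1−q)·4 = q·2 + (1−q)·(-1) ⟹ 4 + (-3)q = (-1) + 3q ⟹ q = 5/6.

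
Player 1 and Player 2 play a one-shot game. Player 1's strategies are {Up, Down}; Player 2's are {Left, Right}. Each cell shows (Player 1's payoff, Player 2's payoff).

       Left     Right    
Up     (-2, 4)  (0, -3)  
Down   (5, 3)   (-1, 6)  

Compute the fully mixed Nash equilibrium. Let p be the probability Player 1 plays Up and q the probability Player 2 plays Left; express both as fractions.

Each player's mixing probability is pinned down by making the *other* player indifferent.
Player 2 indifferent between Left and Right: p·4 + (1−p)·3 = p·(-3) + (1−p)·6 ⟹ 3 + 1p = 6 + (-9)p ⟹ p = 3/10.
Player 1 indifferent between Up and Down: q·(-2) + (1−q)·0 = q·5 + (1−q)·(-1) ⟹ 0 + (-2)q = (-1) + 6q ⟹ q = 1/8.

p = 3/10, q = 1/8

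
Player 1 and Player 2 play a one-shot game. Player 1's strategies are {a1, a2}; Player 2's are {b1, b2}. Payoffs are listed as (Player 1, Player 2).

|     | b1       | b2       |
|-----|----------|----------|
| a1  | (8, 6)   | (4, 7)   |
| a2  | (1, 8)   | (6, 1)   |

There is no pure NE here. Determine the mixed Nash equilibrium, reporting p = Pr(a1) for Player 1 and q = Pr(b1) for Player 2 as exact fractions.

Each player's mixing probability is pinned down by making the *other* player indifferent.
Player 2 indifferent between b1 and b2: p·6 + (1−p)·8 = p·7 + (1−p)·1 ⟹ 8 + (-2)p = 1 + 6p ⟹ p = 7/8.
Player 1 indifferent between a1 and a2: q·8 + (1−q)·4 = q·1 + (1−q)·6 ⟹ 4 + 4q = 6 + (-5)q ⟹ q = 2/9.

p = 7/8, q = 2/9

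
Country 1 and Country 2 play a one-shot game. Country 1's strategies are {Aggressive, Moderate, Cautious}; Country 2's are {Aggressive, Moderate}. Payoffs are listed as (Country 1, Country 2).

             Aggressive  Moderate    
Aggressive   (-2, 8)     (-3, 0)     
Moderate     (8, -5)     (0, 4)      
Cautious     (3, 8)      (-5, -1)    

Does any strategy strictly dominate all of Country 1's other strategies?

A strategy is strictly dominant if it gives Country 1 a strictly higher payoff than every other strategy, against every choice by the opponent.
Moderate strictly dominates: vs Aggressive: 8 > each of {-2, 3}; vs Moderate: 0 > each of {-3, -5}.

Moderate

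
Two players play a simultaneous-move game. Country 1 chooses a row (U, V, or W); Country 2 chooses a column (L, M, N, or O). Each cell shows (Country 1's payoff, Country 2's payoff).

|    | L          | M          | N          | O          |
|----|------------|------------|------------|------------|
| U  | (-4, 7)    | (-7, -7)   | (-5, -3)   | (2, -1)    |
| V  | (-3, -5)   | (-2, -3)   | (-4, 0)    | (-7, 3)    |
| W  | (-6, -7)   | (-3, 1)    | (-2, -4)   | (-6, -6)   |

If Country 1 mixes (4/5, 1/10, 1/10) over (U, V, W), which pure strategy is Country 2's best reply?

L

Compute Country 2's expected payoff from each pure strategy against the given mix.
L: (4/5)·7 + (1/10)·(-5) + (1/10)·(-7) = 22/5
M: (4/5)·(-7) + (1/10)·(-3) + (1/10)·1 = -29/5
N: (4/5)·(-3) + (1/10)·0 + (1/10)·(-4) = -14/5
O: (4/5)·(-1) + (1/10)·3 + (1/10)·(-6) = -11/10
Highest expected payoff is 22/5, from L.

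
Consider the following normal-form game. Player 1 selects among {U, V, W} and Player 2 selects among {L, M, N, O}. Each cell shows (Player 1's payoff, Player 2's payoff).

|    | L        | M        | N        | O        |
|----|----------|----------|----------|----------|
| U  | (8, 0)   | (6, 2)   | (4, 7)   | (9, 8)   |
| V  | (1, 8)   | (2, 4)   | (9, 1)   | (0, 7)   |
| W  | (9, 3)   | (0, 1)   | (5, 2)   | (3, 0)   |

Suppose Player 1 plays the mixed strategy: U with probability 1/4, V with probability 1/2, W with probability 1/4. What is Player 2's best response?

Compute Player 2's expected payoff from each pure strategy against the given mix.
L: (1/4)·0 + (1/2)·8 + (1/4)·3 = 19/4
M: (1/4)·2 + (1/2)·4 + (1/4)·1 = 11/4
N: (1/4)·7 + (1/2)·1 + (1/4)·2 = 11/4
O: (1/4)·8 + (1/2)·7 + (1/4)·0 = 11/2
Highest expected payoff is 11/2, from O.

O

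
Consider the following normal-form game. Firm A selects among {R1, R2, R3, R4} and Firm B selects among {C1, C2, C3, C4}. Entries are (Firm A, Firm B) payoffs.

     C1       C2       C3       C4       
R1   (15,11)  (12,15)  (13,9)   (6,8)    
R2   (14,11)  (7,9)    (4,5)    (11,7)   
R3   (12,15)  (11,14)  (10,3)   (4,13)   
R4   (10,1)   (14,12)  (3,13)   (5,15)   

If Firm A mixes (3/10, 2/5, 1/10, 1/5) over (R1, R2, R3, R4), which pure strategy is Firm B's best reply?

Firm B's best reply maximizes expected payoff against the mix.
C1: (3/10)·11 + (2/5)·11 + (1/10)·15 + (1/5)·1 = 47/5
C2: (3/10)·15 + (2/5)·9 + (1/10)·14 + (1/5)·12 = 119/10
C3: (3/10)·9 + (2/5)·5 + (1/10)·3 + (1/5)·13 = 38/5
C4: (3/10)·8 + (2/5)·7 + (1/10)·13 + (1/5)·15 = 19/2
Highest expected payoff is 119/10, from C2.

C2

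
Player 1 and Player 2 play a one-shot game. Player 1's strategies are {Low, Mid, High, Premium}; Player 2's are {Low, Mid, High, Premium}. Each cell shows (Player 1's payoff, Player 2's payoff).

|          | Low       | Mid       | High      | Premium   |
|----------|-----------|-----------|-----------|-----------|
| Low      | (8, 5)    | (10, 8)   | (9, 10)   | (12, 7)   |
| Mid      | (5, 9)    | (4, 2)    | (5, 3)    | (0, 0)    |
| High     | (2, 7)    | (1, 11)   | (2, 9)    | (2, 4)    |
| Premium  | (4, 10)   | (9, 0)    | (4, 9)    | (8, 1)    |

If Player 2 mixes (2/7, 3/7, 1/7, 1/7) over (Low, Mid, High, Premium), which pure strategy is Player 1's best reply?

Low

Player 1's best reply maximizes expected payoff against the mix.
Low: (2/7)·8 + (3/7)·10 + (1/7)·9 + (1/7)·12 = 67/7
Mid: (2/7)·5 + (3/7)·4 + (1/7)·5 + (1/7)·0 = 27/7
High: (2/7)·2 + (3/7)·1 + (1/7)·2 + (1/7)·2 = 11/7
Premium: (2/7)·4 + (3/7)·9 + (1/7)·4 + (1/7)·8 = 47/7
Highest expected payoff is 67/7, from Low.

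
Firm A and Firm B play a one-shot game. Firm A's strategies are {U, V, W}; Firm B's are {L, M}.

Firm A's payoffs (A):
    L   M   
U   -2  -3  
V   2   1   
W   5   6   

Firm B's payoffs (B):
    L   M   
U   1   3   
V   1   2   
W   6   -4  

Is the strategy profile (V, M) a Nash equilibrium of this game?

Holding Firm B at M: Firm A gets 1 from V but could get 6 by switching to W. Firm A has a profitable deviation.

No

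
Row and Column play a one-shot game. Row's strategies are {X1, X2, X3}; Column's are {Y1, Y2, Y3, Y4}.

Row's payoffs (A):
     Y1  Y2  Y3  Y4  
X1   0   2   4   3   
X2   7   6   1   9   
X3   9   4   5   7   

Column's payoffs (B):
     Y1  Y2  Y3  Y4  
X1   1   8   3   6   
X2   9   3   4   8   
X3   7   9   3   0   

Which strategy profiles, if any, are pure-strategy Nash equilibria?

A profile is a Nash equilibrium when each player is best-responding to the other.
Row's best responses — vs Y1: X3 (payoff 9); vs Y2: X2 (payoff 6); vs Y3: X3 (payoff 5); vs Y4: X2 (payoff 9).
Column's best responses — vs X1: Y2 (payoff 8); vs X2: Y1 (payoff 9); vs X3: Y2 (payoff 9).
No cell has both players best-responding. For instance, Row's best reply to Y4 is X2, but against X2 Column prefers Y1 over Y4.

None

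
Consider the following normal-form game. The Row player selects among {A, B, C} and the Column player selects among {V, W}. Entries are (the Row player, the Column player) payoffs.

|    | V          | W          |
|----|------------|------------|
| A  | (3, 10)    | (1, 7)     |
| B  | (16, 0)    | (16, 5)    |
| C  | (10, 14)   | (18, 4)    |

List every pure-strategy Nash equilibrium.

None

Check mutual best responses: a cell is a NE iff neither player can gain by unilaterally deviating.
The Row player's best responses — vs V: B (payoff 16); vs W: C (payoff 18).
The Column player's best responses — vs A: V (payoff 10); vs B: W (payoff 5); vs C: V (payoff 14).
No cell has both players best-responding. For instance, the Row player's best reply to W is C, but against C the Column player prefers V over W.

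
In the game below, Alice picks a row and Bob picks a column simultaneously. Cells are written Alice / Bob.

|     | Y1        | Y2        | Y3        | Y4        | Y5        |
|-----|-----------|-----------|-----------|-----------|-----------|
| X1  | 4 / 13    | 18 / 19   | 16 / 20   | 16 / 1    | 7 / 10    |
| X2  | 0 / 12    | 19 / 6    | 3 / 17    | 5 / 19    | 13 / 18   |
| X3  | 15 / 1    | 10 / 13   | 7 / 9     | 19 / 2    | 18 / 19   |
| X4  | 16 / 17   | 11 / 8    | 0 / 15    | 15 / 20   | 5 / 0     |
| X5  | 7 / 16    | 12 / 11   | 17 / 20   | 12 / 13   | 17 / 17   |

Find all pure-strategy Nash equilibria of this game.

(X3, Y5) and (X5, Y3)

Check mutual best responses: a cell is a NE iff neither player can gain by unilaterally deviating.
Alice's best responses — vs Y1: X4 (payoff 16); vs Y2: X2 (payoff 19); vs Y3: X5 (payoff 17); vs Y4: X3 (payoff 19); vs Y5: X3 (payoff 18).
Bob's best responses — vs X1: Y3 (payoff 20); vs X2: Y4 (payoff 19); vs X3: Y5 (payoff 19); vs X4: Y4 (payoff 20); vs X5: Y3 (payoff 20).
Mutual best responses occur at (X3, Y5) and (X5, Y3); at each, neither player gains by switching.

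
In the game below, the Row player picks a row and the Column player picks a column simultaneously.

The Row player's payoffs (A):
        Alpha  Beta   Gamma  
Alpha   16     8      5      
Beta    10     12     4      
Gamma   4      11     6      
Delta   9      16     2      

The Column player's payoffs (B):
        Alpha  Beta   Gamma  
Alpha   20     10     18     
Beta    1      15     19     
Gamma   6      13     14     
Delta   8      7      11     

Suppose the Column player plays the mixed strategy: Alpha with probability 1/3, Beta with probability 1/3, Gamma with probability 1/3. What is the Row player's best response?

Alpha

Compute the Row player's expected payoff from each pure strategy against the given mix.
Alpha: (1/3)·16 + (1/3)·8 + (1/3)·5 = 29/3
Beta: (1/3)·10 + (1/3)·12 + (1/3)·4 = 26/3
Gamma: (1/3)·4 + (1/3)·11 + (1/3)·6 = 7
Delta: (1/3)·9 + (1/3)·16 + (1/3)·2 = 9
Highest expected payoff is 29/3, from Alpha.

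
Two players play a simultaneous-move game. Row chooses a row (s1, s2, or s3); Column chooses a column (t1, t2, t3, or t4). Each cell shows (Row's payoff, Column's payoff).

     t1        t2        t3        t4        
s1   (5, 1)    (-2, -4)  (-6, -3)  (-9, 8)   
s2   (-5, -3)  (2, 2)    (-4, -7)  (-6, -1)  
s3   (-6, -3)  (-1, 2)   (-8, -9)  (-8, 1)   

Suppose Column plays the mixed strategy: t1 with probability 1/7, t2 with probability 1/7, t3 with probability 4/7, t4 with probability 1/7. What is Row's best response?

s2

Row's best reply maximizes expected payoff against the mix.
s1: (1/7)·5 + (1/7)·(-2) + (4/7)·(-6) + (1/7)·(-9) = -30/7
s2: (1/7)·(-5) + (1/7)·2 + (4/7)·(-4) + (1/7)·(-6) = -25/7
s3: (1/7)·(-6) + (1/7)·(-1) + (4/7)·(-8) + (1/7)·(-8) = -47/7
Highest expected payoff is -25/7, from s2.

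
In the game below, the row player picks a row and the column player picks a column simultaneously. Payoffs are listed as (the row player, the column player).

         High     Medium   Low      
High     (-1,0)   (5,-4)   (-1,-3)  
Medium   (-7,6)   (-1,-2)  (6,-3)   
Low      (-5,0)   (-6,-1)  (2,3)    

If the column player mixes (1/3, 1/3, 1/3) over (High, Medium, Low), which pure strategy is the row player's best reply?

High

The row player's best reply maximizes expected payoff against the mix.
High: (1/3)·(-1) + (1/3)·5 + (1/3)·(-1) = 1
Medium: (1/3)·(-7) + (1/3)·(-1) + (1/3)·6 = -2/3
Low: (1/3)·(-5) + (1/3)·(-6) + (1/3)·2 = -3
Highest expected payoff is 1, from High.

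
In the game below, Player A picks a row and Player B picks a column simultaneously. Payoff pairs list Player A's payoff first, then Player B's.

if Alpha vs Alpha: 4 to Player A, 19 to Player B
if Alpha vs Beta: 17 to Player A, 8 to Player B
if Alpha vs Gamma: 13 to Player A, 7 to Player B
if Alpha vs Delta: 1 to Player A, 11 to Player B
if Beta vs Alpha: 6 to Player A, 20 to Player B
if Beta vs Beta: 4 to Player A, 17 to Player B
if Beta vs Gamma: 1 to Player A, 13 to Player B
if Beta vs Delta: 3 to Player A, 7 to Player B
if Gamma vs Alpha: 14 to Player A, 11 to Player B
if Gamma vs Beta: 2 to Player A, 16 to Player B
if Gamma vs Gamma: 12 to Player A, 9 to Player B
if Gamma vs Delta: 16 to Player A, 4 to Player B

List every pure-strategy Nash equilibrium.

Find each player's best response to every opponent strategy; NE are the intersections.
Player A's best responses — vs Alpha: Gamma (payoff 14); vs Beta: Alpha (payoff 17); vs Gamma: Alpha (payoff 13); vs Delta: Gamma (payoff 16).
Player B's best responses — vs Alpha: Alpha (payoff 19); vs Beta: Alpha (payoff 20); vs Gamma: Beta (payoff 16).
No cell has both players best-responding. For instance, Player A's best reply to Alpha is Gamma, but against Gamma Player B prefers Beta over Alpha.

None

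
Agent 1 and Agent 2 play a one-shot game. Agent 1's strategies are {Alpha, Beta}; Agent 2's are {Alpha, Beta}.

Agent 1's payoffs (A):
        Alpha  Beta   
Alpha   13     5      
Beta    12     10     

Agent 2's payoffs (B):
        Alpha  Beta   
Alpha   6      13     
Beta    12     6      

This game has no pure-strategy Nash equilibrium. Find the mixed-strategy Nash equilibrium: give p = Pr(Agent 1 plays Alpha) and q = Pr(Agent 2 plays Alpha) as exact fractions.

p = 6/13, q = 5/6

In a mixed NE each player is indifferent between their pure strategies, so the opponent's mix sets the indifference.
Agent 2 indifferent between Alpha and Beta: p·6 + (1−p)·12 = p·13 + (1−p)·6 ⟹ 12 + (-6)p = 6 + 7p ⟹ p = 6/13.
Agent 1 indifferent between Alpha and Beta: q·13 + (1−q)·5 = q·12 + (1−q)·10 ⟹ 5 + 8q = 10 + 2q ⟹ q = 5/6.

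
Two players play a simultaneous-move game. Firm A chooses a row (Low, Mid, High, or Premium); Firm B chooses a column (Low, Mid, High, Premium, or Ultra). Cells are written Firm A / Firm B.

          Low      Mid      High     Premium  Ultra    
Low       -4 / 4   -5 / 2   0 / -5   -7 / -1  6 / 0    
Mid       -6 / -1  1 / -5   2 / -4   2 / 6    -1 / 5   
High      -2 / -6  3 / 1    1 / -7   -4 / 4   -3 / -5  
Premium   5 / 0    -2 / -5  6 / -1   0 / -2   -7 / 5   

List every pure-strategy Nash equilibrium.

(Mid, Premium)

A profile is a Nash equilibrium when each player is best-responding to the other.
Firm A's best responses — vs Low: Premium (payoff 5); vs Mid: High (payoff 3); vs High: Premium (payoff 6); vs Premium: Mid (payoff 2); vs Ultra: Low (payoff 6).
Firm B's best responses — vs Low: Low (payoff 4); vs Mid: Premium (payoff 6); vs High: Premium (payoff 4); vs Premium: Ultra (payoff 5).
The only mutual best response is (Mid, Premium); neither player gains by switching there.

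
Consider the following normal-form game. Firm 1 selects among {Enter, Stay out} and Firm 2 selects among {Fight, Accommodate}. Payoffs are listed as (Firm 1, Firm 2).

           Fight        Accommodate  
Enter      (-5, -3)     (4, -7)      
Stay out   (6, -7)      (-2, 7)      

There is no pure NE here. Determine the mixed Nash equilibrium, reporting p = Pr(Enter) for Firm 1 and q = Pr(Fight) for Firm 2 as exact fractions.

Each player's mixing probability is pinned down by making the *other* player indifferent.
Firm 2 indifferent between Fight and Accommodate: p·(-3) + (1−p)·(-7) = p·(-7) + (1−p)·7 ⟹ (-7) + 4p = 7 + (-14)p ⟹ p = 7/9.
Firm 1 indifferent between Enter and Stay out: q·(-5) + (1−q)·4 = q·6 + (1−q)·(-2) ⟹ 4 + (-9)q = (-2) + 8q ⟹ q = 6/17.

p = 7/9, q = 6/17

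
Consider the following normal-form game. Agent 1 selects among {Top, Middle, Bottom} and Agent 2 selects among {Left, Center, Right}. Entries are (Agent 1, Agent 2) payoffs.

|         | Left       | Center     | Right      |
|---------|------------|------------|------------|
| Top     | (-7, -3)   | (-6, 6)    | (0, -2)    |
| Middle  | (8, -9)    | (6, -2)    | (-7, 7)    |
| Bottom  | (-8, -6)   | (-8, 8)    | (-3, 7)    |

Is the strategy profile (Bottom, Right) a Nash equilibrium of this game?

Holding Agent 2 at Right: Agent 1 gets -3 from Bottom but could get 0 by switching to Top. Agent 1 has a profitable deviation.

No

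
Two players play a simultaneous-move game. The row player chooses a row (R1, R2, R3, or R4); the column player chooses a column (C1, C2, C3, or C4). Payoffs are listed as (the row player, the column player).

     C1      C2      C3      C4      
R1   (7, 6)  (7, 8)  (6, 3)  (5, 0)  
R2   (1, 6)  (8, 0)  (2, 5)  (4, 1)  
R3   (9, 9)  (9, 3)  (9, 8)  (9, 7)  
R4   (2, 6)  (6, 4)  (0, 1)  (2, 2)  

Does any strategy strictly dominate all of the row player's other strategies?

Check whether one of the row player's strategies beats all alternatives regardless of what the opponent does.
R3 strictly dominates: vs C1: 9 > each of {7, 1, 2}; vs C2: 9 > each of {7, 8, 6}; vs C3: 9 > each of {6, 2, 0}; vs C4: 9 > each of {5, 4, 2}.

R3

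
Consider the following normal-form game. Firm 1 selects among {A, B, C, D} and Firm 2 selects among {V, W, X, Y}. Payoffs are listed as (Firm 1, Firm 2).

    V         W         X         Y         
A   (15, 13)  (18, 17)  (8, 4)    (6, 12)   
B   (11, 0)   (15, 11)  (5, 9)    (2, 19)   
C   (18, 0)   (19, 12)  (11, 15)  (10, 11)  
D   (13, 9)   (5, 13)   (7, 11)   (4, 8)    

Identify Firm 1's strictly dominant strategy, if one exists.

C

A strategy is strictly dominant if it gives Firm 1 a strictly higher payoff than every other strategy, against every choice by the opponent.
C strictly dominates: vs V: 18 > each of {15, 11, 13}; vs W: 19 > each of {18, 15, 5}; vs X: 11 > each of {8, 5, 7}; vs Y: 10 > each of {6, 2, 4}.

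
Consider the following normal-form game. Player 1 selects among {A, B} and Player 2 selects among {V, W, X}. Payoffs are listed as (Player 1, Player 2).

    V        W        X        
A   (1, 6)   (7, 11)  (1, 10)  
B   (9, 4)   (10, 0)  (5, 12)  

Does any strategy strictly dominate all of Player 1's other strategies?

A strategy is strictly dominant if it gives Player 1 a strictly higher payoff than every other strategy, against every choice by the opponent.
B strictly dominates: vs V: 9 > 1; vs W: 10 > 7; vs X: 5 > 1.

B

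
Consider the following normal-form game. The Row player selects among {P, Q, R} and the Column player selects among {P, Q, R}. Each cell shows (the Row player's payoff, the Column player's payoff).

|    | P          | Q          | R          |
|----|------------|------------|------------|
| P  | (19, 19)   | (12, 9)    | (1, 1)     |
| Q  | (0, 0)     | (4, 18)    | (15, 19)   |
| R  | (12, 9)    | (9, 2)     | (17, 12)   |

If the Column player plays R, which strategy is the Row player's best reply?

R

With the Column player fixed at R, the Row player's payoffs are: P → 1, Q → 15, R → 17.
The maximum is 17, achieved by R.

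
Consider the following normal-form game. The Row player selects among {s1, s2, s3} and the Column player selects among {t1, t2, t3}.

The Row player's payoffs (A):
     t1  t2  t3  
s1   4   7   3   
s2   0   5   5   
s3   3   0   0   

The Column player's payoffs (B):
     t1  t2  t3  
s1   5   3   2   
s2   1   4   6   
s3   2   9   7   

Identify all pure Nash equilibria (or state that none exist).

(s1, t1) and (s2, t3)

Check mutual best responses: a cell is a NE iff neither player can gain by unilaterally deviating.
The Row player's best responses — vs t1: s1 (payoff 4); vs t2: s1 (payoff 7); vs t3: s2 (payoff 5).
The Column player's best responses — vs s1: t1 (payoff 5); vs s2: t3 (payoff 6); vs s3: t2 (payoff 9).
Mutual best responses occur at (s1, t1) and (s2, t3); at each, neither player gains by switching.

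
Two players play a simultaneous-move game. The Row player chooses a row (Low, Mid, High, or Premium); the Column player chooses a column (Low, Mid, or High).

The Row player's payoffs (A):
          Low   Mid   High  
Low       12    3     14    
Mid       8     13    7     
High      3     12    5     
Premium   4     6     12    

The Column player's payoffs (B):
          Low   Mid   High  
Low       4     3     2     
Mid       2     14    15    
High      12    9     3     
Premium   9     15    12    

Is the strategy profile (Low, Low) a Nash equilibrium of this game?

Yes

Holding the Column player at Low: the Row player gets 12 from Low, versus 8 from Mid, 3 from High, 4 from Premium. No profitable deviation for the Row player.
Holding the Row player at Low: the Column player gets 4 from Low, versus 3 from Mid, 2 from High. No profitable deviation for the Column player either.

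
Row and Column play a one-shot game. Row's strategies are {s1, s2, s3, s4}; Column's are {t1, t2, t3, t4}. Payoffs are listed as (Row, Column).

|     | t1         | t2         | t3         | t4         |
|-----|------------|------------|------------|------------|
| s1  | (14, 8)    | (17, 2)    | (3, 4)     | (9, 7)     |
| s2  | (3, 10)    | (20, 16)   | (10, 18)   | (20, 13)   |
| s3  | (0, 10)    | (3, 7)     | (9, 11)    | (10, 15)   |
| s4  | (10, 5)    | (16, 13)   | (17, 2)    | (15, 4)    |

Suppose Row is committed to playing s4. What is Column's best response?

t2

With Row fixed at s4, Column's payoffs are: t1 → 5, t2 → 13, t3 → 2, t4 → 4.
The maximum is 13, achieved by t2.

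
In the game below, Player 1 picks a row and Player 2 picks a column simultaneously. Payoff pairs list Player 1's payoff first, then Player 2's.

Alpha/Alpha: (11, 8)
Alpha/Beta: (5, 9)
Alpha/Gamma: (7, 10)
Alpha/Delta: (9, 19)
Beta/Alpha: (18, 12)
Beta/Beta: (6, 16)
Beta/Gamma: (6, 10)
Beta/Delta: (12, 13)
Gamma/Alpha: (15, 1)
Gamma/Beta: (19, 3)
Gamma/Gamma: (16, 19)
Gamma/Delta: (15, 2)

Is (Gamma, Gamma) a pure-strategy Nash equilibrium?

Holding Player 2 at Gamma: Player 1 gets 16 from Gamma, versus 7 from Alpha, 6 from Beta. No profitable deviation for Player 1.
Holding Player 1 at Gamma: Player 2 gets 19 from Gamma, versus 1 from Alpha, 3 from Beta, 2 from Delta. No profitable deviation for Player 2 either.

Yes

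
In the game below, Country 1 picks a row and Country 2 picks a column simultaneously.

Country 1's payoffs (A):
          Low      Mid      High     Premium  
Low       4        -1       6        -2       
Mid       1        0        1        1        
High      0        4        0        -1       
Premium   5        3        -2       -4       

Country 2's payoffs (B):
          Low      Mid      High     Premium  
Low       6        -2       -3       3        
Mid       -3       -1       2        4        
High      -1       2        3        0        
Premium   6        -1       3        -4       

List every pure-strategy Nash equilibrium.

Check mutual best responses: a cell is a NE iff neither player can gain by unilaterally deviating.
Country 1's best responses — vs Low: Premium (payoff 5); vs Mid: High (payoff 4); vs High: Low (payoff 6); vs Premium: Mid (payoff 1).
Country 2's best responses — vs Low: Low (payoff 6); vs Mid: Premium (payoff 4); vs High: High (payoff 3); vs Premium: Low (payoff 6).
Mutual best responses occur at (Mid, Premium) and (Premium, Low); at each, neither player gains by switching.

(Mid, Premium) and (Premium, Low)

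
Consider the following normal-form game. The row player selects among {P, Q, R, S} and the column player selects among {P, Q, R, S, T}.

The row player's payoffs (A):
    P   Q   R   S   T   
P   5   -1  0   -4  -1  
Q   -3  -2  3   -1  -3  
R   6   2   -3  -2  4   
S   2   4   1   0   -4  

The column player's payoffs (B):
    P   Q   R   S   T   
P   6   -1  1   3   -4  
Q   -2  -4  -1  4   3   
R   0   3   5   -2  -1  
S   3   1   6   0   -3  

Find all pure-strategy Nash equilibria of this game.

Check mutual best responses: a cell is a NE iff neither player can gain by unilaterally deviating.
The row player's best responses — vs P: R (payoff 6); vs Q: S (payoff 4); vs R: Q (payoff 3); vs S: S (payoff 0); vs T: R (payoff 4).
The column player's best responses — vs P: P (payoff 6); vs Q: S (payoff 4); vs R: R (payoff 5); vs S: R (payoff 6).
No cell has both players best-responding. For instance, the row player's best reply to R is Q, but against Q the column player prefers S over R.

No pure-strategy Nash equilibrium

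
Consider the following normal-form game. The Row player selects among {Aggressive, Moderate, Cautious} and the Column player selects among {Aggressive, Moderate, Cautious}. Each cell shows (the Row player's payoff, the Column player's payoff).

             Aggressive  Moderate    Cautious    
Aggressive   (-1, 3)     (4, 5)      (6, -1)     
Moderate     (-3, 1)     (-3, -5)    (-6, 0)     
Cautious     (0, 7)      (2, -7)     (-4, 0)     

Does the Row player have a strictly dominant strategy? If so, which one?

Check whether one of the Row player's strategies beats all alternatives regardless of what the opponent does.
Aggressive is not dominant: against Aggressive, Cautious gives 0 > -1.
Moderate is not dominant: against Aggressive, Aggressive gives -1 > -3.
Cautious is not dominant: against Moderate, Aggressive gives 4 > 2.
No single strategy is best against every opponent action.

No strictly dominant strategy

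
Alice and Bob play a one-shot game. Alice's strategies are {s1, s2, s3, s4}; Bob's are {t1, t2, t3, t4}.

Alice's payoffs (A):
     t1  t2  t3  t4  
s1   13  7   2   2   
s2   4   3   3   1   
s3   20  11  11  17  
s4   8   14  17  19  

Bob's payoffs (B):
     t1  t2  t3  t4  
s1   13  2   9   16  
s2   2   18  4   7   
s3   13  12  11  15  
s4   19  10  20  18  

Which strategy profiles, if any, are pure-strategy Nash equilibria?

(s4, t3)

A profile is a Nash equilibrium when each player is best-responding to the other.
Alice's best responses — vs t1: s3 (payoff 20); vs t2: s4 (payoff 14); vs t3: s4 (payoff 17); vs t4: s4 (payoff 19).
Bob's best responses — vs s1: t4 (payoff 16); vs s2: t2 (payoff 18); vs s3: t4 (payoff 15); vs s4: t3 (payoff 20).
The only mutual best response is (s4, t3); neither player gains by switching there.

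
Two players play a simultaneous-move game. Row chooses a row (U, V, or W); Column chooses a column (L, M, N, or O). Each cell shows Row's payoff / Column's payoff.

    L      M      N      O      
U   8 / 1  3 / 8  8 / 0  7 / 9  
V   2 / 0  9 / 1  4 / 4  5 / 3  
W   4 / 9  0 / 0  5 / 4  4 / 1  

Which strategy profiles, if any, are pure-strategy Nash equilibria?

(U, O)

Check mutual best responses: a cell is a NE iff neither player can gain by unilaterally deviating.
Row's best responses — vs L: U (payoff 8); vs M: V (payoff 9); vs N: U (payoff 8); vs O: U (payoff 7).
Column's best responses — vs U: O (payoff 9); vs V: N (payoff 4); vs W: L (payoff 9).
The only mutual best response is (U, O); neither player gains by switching there.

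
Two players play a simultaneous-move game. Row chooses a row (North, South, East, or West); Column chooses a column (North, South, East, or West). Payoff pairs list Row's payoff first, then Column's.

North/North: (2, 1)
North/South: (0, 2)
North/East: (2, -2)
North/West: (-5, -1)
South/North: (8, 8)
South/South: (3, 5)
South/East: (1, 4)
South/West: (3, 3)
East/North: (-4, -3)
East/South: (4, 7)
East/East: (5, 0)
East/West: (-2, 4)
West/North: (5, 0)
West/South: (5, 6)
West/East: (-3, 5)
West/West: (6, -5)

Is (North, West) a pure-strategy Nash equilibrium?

No

Holding Column at West: Row gets -5 from North but could get 6 by switching to West. Row has a profitable deviation.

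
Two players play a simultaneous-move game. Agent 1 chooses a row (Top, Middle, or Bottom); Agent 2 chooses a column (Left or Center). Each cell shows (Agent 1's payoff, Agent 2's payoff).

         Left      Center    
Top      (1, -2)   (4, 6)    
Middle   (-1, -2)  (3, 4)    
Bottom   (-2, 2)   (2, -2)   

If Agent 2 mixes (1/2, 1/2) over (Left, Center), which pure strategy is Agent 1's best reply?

Top

Compute Agent 1's expected payoff from each pure strategy against the given mix.
Top: (1/2)·1 + (1/2)·4 = 5/2
Middle: (1/2)·(-1) + (1/2)·3 = 1
Bottom: (1/2)·(-2) + (1/2)·2 = 0
Highest expected payoff is 5/2, from Top.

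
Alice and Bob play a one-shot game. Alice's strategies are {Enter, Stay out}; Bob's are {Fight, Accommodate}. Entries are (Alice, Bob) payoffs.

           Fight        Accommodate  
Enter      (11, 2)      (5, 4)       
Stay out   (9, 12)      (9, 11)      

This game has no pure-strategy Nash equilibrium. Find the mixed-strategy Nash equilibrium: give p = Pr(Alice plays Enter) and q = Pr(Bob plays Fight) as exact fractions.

In a mixed NE each player is indifferent between their pure strategies, so the opponent's mix sets the indifference.
Bob indifferent between Fight and Accommodate: p·2 + (1−p)·12 = p·4 + (1−p)·11 ⟹ 12 + (-10)p = 11 + (-7)p ⟹ p = 1/3.
Alice indifferent between Enter and Stay out: q·11 + (1−q)·5 = q·9 + (1−q)·9 ⟹ 5 + 6q = 9 + 0q ⟹ q = 2/3.

p = 1/3, q = 2/3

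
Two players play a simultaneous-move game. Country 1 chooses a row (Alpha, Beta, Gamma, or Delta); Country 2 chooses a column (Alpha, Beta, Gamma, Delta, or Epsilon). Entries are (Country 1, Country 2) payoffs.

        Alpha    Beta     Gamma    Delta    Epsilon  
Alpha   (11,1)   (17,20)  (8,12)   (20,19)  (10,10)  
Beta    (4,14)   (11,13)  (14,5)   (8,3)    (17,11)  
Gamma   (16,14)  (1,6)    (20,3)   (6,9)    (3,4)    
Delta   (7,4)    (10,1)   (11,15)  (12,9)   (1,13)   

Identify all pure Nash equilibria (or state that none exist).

A profile is a Nash equilibrium when each player is best-responding to the other.
Country 1's best responses — vs Alpha: Gamma (payoff 16); vs Beta: Alpha (payoff 17); vs Gamma: Gamma (payoff 20); vs Delta: Alpha (payoff 20); vs Epsilon: Beta (payoff 17).
Country 2's best responses — vs Alpha: Beta (payoff 20); vs Beta: Alpha (payoff 14); vs Gamma: Alpha (payoff 14); vs Delta: Gamma (payoff 15).
Mutual best responses occur at (Alpha, Beta) and (Gamma, Alpha); at each, neither player gains by switching.

(Alpha, Beta) and (Gamma, Alpha)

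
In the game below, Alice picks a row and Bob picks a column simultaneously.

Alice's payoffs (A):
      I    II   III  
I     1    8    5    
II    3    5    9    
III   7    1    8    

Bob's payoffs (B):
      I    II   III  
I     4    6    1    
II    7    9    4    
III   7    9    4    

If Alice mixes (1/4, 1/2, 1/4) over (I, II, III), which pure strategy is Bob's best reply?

Compute Bob's expected payoff from each pure strategy against the given mix.
I: (1/4)·4 + (1/2)·7 + (1/4)·7 = 25/4
II: (1/4)·6 + (1/2)·9 + (1/4)·9 = 33/4
III: (1/4)·1 + (1/2)·4 + (1/4)·4 = 13/4
Highest expected payoff is 33/4, from II.

II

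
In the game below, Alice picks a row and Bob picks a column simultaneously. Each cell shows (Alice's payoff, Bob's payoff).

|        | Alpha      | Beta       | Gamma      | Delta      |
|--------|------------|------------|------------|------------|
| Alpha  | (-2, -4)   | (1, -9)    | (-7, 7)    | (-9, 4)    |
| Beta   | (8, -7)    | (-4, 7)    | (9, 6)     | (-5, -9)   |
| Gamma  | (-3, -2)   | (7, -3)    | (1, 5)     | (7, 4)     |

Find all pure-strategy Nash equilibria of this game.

A profile is a Nash equilibrium when each player is best-responding to the other.
Alice's best responses — vs Alpha: Beta (payoff 8); vs Beta: Gamma (payoff 7); vs Gamma: Beta (payoff 9); vs Delta: Gamma (payoff 7).
Bob's best responses — vs Alpha: Gamma (payoff 7); vs Beta: Beta (payoff 7); vs Gamma: Gamma (payoff 5).
No cell has both players best-responding. For instance, Alice's best reply to Gamma is Beta, but against Beta Bob prefers Beta over Gamma.

There is no pure-strategy Nash equilibrium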